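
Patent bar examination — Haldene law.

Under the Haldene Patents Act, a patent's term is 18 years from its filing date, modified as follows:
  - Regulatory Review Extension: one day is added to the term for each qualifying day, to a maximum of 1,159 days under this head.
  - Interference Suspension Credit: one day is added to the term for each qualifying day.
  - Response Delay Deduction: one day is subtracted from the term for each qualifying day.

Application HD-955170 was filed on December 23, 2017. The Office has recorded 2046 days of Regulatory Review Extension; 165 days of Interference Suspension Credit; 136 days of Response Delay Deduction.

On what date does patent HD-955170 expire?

March 25, 2039

Base term: filing date + 18 years → 23 December 2035.
Regulatory Review Extension: 2046 days claimed exceeds the 1159-day cap, so +1159 days → 24 February 2039.
Interference Suspension Credit: +165 days → 8 August 2039.
Response Delay Deduction: −136 days → 25 March 2039.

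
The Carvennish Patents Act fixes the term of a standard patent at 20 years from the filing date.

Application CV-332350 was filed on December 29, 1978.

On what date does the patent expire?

Filing date + 20 years → 29 December 1998.

December 29, 1998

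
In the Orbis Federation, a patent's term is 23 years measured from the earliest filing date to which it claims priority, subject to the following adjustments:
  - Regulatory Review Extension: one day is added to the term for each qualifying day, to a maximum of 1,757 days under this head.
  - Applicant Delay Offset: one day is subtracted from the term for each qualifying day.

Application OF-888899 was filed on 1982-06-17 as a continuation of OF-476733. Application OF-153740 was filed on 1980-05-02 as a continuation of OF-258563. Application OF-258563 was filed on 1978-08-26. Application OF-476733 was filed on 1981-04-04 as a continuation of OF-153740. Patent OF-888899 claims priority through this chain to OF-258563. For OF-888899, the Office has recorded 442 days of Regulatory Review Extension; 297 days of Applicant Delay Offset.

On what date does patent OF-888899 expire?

2002-01-18

Earliest priority filing: 26 August 1978.
Base term: 26 August 1978 + 23 years → 26 August 2001.
Regulatory Review Extension: 442 days (within the 1757-day cap) → +442 days → 11 November 2002.
Applicant Delay Offset: −297 days → 18 January 2002.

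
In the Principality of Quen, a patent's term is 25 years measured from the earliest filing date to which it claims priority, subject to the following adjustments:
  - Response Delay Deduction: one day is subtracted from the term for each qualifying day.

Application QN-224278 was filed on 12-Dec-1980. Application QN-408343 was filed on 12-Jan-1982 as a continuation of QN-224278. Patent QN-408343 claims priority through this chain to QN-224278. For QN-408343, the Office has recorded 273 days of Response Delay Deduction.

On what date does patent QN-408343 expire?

Earliest priority filing: 12 December 1980.
Base term: 12 December 1980 + 25 years → 12 December 2005.
Response Delay Deduction: −273 days → 14 March 2005.

2005-03-14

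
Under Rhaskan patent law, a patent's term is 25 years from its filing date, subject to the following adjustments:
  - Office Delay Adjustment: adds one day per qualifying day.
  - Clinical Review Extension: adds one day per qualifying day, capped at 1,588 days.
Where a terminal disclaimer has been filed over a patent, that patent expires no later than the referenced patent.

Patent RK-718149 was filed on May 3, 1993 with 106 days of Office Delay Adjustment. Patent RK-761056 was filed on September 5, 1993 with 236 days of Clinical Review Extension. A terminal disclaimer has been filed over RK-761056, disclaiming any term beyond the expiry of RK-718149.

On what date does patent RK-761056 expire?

August 17, 2018

Natural term of RK-761056:
  Base: filing + 25 years → 5 September 2018.
  Clinical Review Extension: 236 days (within the 1588-day cap) → +236 days → 29 April 2019.
Expiry of referenced patent RK-718149:
  Base: filing + 25 years → 3 May 2018.
  Office Delay Adjustment: +106 days → 17 August 2018.
Terminal disclaimer: RK-761056 expires on the earlier of 29 April 2019 and 17 August 2018.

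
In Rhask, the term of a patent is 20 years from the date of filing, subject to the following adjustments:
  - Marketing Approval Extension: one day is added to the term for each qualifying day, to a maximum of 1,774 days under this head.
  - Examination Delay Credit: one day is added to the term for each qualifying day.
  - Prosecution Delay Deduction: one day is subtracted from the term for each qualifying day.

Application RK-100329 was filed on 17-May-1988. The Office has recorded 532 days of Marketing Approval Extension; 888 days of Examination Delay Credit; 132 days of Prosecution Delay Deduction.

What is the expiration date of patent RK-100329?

2011-11-26

Base term: filing date + 20 years → 17 May 2008.
Marketing Approval Extension: 532 days (within the 1774-day cap) → +532 days → 31 October 2009.
Examination Delay Credit: +888 days → 6 April 2012.
Prosecution Delay Deduction: −132 days → 26 November 2011.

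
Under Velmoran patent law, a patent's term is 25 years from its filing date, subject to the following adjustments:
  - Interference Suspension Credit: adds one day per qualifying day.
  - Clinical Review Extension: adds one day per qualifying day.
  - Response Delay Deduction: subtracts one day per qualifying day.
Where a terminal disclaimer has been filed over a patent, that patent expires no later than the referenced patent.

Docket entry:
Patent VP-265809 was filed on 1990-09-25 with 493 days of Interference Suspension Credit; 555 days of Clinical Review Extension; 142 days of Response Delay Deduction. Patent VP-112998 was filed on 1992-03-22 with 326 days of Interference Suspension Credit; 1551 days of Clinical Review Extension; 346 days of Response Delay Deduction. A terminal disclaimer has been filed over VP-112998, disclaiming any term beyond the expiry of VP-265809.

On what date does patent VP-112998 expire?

March 19, 2018

Natural term of VP-112998:
  Base: filing + 25 years → 22 March 2017.
  Interference Suspension Credit: +326 days → 11 February 2018.
  Clinical Review Extension: +1551 days → 12 May 2022.
  Response Delay Deduction: −346 days → 31 May 2021.
Expiry of referenced patent VP-265809:
  Base: filing + 25 years → 25 September 2015.
  Interference Suspension Credit: +493 days → 30 January 2017.
  Clinical Review Extension: +555 days → 8 August 2018.
  Response Delay Deduction: −142 days → 19 March 2018.
Terminal disclaimer: VP-112998 expires on the earlier of 31 May 2021 and 19 March 2018.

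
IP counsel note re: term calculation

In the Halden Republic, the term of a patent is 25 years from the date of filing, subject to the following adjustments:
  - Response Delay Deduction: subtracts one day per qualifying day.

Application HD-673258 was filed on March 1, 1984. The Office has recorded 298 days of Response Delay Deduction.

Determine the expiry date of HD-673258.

Base term: filing date + 25 years → 1 March 2009.
Response Delay Deduction: −298 days → 7 May 2008.

May 7, 2008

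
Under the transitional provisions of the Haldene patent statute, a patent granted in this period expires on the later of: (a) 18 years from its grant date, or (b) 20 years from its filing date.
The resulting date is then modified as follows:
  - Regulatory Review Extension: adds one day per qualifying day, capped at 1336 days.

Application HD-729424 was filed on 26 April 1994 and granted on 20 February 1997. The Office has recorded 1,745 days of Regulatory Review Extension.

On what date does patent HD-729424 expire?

October 18, 2018

(a) grant + 18 years → 20 February 2015.
(b) filing + 20 years → 26 April 2014.
Later of the two: 20 February 2015.
Regulatory Review Extension: 1745 days claimed exceeds the 1336-day cap, so +1336 days → 18 October 2018.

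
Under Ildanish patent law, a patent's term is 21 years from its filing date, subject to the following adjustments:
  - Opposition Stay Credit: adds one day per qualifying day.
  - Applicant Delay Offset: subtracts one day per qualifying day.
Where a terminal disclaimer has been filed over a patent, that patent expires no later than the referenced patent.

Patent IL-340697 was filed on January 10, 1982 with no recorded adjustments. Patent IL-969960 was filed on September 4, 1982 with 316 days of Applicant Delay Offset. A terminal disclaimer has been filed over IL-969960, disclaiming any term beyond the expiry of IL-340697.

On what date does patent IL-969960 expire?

Natural term of IL-969960:
  Base: filing + 21 years → 4 September 2003.
  Applicant Delay Offset: −316 days → 23 October 2002.
Expiry of referenced patent IL-340697:
  Base: filing + 21 years → 10 January 2003.
Terminal disclaimer: IL-969960 expires on the earlier of 23 October 2002 and 10 January 2003.

2002-10-23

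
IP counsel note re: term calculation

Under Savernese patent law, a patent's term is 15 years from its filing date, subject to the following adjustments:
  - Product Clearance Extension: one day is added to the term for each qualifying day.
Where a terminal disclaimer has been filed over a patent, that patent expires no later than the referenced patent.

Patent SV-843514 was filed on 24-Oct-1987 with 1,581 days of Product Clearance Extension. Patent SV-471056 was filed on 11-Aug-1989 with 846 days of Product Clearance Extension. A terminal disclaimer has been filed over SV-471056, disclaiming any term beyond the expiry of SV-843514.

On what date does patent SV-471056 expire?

December 5, 2006

Natural term of SV-471056:
  Base: filing + 15 years → 11 August 2004.
  Product Clearance Extension: +846 days → 5 December 2006.
Expiry of referenced patent SV-843514:
  Base: filing + 15 years → 24 October 2002.
  Product Clearance Extension: +1581 days → 21 February 2007.
Terminal disclaimer: SV-471056 expires on the earlier of 5 December 2006 and 21 February 2007.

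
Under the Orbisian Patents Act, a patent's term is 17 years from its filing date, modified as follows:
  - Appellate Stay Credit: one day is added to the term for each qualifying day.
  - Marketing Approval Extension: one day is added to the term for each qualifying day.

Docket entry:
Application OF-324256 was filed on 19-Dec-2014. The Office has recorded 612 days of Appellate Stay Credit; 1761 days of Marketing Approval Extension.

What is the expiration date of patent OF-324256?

2038-06-18

Base term: filing date + 17 years → 19 December 2031.
Appellate Stay Credit: +612 days → 22 August 2033.
Marketing Approval Extension: +1761 days → 18 June 2038.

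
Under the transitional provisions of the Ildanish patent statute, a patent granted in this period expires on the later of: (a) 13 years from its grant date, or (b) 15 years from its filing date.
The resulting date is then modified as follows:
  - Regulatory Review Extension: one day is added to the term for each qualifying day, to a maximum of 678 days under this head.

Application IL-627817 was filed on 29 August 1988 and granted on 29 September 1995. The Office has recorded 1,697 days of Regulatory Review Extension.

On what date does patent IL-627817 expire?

2010-08-08

(a) grant + 13 years → 29 September 2008.
(b) filing + 15 years → 29 August 2003.
Later of the two: 29 September 2008.
Regulatory Review Extension: 1697 days claimed exceeds the 678-day cap, so +678 days → 8 August 2010.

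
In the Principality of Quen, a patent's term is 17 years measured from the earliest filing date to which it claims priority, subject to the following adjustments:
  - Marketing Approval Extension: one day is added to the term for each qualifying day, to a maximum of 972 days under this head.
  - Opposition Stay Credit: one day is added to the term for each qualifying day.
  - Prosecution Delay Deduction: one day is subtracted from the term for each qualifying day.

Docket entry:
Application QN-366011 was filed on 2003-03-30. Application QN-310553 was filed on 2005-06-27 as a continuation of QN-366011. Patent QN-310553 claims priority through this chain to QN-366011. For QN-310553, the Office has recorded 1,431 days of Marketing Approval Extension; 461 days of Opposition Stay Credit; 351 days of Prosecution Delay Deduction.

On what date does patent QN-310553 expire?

March 17, 2023

Earliest priority filing: 30 March 2003.
Base term: 30 March 2003 + 17 years → 30 March 2020.
Marketing Approval Extension: 1431 days claimed exceeds the 972-day cap, so +972 days → 27 November 2022.
Opposition Stay Credit: +461 days → 2 March 2024.
Prosecution Delay Deduction: −351 days → 17 March 2023.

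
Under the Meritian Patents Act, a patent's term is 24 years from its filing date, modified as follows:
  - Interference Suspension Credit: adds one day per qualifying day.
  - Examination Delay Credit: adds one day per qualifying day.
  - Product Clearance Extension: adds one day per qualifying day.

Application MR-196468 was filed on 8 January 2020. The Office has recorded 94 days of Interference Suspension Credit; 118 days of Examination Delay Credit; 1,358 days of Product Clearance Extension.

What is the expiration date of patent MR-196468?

2048-04-26

Base term: filing date + 24 years → 8 January 2044.
Interference Suspension Credit: +94 days → 11 April 2044.
Examination Delay Credit: +118 days → 7 August 2044.
Product Clearance Extension: +1358 days → 26 April 2048.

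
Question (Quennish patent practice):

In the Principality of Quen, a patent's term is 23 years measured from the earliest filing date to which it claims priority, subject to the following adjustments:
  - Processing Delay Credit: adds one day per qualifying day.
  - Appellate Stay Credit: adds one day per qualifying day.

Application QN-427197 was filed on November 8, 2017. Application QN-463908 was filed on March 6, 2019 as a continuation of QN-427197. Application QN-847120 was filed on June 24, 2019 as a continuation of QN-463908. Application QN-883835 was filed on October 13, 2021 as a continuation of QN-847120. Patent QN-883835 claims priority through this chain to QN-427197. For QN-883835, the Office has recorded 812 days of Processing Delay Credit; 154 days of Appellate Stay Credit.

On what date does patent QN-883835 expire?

July 2, 2043

Earliest priority filing: 8 November 2017.
Base term: 8 November 2017 + 23 years → 8 November 2040.
Processing Delay Credit: +812 days → 29 January 2043.
Appellate Stay Credit: +154 days → 2 July 2043.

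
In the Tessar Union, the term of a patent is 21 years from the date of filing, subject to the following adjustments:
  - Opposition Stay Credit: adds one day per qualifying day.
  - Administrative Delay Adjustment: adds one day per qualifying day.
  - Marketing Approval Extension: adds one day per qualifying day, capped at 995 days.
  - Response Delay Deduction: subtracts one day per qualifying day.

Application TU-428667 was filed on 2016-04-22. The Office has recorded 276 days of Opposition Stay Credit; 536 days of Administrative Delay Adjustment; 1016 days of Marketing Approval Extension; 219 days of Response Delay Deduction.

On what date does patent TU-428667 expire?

Base term: filing date + 21 years → 22 April 2037.
Opposition Stay Credit: +276 days → 23 January 2038.
Administrative Delay Adjustment: +536 days → 13 July 2039.
Marketing Approval Extension: 1016 days claimed exceeds the 995-day cap, so +995 days → 3 April 2042.
Response Delay Deduction: −219 days → 27 August 2041.

2041-08-27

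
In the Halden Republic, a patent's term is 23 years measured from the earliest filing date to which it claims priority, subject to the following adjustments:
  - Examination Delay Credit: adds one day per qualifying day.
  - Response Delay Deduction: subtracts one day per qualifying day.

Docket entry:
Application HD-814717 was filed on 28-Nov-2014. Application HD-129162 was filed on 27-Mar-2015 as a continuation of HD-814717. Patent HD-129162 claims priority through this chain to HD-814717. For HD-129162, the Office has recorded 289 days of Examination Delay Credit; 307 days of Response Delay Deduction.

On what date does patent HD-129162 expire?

Earliest priority filing: 28 November 2014.
Base term: 28 November 2014 + 23 years → 28 November 2037.
Examination Delay Credit: +289 days → 13 September 2038.
Response Delay Deduction: −307 days → 10 November 2037.

2037-11-10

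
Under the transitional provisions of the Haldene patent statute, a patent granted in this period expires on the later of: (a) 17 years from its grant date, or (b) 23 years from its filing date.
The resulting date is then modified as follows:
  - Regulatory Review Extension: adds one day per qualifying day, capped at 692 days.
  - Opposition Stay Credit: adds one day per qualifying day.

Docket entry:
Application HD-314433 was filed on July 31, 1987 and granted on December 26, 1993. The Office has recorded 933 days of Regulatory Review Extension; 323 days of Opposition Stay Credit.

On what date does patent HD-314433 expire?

(a) grant + 17 years → 26 December 2010.
(b) filing + 23 years → 31 July 2010.
Later of the two: 26 December 2010.
Regulatory Review Extension: 933 days claimed exceeds the 692-day cap, so +692 days → 17 November 2012.
Opposition Stay Credit: +323 days → 6 October 2013.

October 6, 2013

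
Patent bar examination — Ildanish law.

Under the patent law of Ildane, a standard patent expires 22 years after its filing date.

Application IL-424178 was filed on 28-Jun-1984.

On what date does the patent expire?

2006-06-28

Filing date + 22 years → 28 June 2006.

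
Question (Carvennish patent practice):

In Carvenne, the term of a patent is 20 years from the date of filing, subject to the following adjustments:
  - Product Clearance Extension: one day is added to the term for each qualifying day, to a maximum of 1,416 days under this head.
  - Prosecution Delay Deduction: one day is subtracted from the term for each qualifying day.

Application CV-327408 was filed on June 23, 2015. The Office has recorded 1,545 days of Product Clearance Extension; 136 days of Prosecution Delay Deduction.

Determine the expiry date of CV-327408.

Base term: filing date + 20 years → 23 June 2035.
Product Clearance Extension: 1545 days claimed exceeds the 1416-day cap, so +1416 days → 9 May 2039.
Prosecution Delay Deduction: −136 days → 24 December 2038.

2038-12-24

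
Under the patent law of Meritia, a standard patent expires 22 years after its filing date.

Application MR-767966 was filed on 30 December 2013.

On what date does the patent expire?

Filing date + 22 years → 30 December 2035.

December 30, 2035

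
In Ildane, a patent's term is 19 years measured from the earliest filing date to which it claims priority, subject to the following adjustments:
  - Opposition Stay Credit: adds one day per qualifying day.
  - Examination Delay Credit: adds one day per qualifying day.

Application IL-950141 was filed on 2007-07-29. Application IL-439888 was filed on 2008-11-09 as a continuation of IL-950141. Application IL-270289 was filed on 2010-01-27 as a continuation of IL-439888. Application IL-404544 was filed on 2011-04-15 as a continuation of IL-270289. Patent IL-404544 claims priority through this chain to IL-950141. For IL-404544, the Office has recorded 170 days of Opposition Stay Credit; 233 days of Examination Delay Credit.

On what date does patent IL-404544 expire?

2027-09-05

Earliest priority filing: 29 July 2007.
Base term: 29 July 2007 + 19 years → 29 July 2026.
Opposition Stay Credit: +170 days → 15 January 2027.
Examination Delay Credit: +233 days → 5 September 2027.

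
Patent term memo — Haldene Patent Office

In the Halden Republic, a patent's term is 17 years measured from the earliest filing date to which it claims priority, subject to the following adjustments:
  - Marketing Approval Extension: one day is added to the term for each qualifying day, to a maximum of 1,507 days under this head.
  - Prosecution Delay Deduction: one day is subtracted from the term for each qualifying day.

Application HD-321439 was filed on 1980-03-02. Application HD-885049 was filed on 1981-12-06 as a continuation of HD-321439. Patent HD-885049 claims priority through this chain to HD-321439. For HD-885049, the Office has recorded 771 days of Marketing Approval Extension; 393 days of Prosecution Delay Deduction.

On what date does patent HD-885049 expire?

Earliest priority filing: 2 March 1980.
Base term: 2 March 1980 + 17 years → 2 March 1997.
Marketing Approval Extension: 771 days (within the 1507-day cap) → +771 days → 12 April 1999.
Prosecution Delay Deduction: −393 days → 15 March 1998.

March 15, 1998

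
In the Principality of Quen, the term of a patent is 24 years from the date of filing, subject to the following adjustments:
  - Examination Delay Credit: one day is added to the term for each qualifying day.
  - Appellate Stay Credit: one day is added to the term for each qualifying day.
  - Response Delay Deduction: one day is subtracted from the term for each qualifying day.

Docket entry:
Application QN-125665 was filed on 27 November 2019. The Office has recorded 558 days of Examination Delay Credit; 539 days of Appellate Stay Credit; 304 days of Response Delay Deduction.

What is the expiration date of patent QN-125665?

Base term: filing date + 24 years → 27 November 2043.
Examination Delay Credit: +558 days → 7 June 2045.
Appellate Stay Credit: +539 days → 28 November 2046.
Response Delay Deduction: −304 days → 28 January 2046.

2046-01-28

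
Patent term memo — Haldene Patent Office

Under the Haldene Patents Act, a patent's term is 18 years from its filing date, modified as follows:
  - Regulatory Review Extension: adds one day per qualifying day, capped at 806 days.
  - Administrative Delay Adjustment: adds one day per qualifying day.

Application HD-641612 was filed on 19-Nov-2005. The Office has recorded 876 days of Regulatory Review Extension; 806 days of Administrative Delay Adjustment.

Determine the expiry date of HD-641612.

April 18, 2028

Base term: filing date + 18 years → 19 November 2023.
Regulatory Review Extension: 876 days claimed exceeds the 806-day cap, so +806 days → 2 February 2026.
Administrative Delay Adjustment: +806 days → 18 April 2028.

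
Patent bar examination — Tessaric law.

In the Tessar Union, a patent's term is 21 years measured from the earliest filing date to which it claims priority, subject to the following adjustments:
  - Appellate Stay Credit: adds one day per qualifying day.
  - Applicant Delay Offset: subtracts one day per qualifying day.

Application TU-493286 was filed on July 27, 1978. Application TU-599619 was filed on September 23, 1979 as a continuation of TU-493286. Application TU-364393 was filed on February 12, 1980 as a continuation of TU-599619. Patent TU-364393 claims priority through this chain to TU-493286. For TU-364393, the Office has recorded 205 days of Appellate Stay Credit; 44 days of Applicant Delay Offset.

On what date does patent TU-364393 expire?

January 4, 2000

Earliest priority filing: 27 July 1978.
Base term: 27 July 1978 + 21 years → 27 July 1999.
Appellate Stay Credit: +205 days → 17 February 2000.
Applicant Delay Offset: −44 days → 4 January 2000.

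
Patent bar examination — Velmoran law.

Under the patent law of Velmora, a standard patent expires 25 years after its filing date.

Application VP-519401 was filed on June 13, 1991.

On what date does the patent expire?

Filing date + 25 years → 13 June 2016.

2016-06-13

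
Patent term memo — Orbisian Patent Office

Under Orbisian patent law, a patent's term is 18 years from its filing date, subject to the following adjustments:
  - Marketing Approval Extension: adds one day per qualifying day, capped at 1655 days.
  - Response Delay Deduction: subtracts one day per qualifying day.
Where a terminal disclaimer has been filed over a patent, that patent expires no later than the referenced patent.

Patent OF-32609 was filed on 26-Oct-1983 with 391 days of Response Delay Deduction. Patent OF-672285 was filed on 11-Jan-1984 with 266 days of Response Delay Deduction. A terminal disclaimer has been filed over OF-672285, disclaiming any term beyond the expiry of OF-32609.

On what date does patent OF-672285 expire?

Natural term of OF-672285:
  Base: filing + 18 years → 11 January 2002.
  Response Delay Deduction: −266 days → 20 April 2001.
Expiry of referenced patent OF-32609:
  Base: filing + 18 years → 26 October 2001.
  Response Delay Deduction: −391 days → 30 September 2000.
Terminal disclaimer: OF-672285 expires on the earlier of 20 April 2001 and 30 September 2000.

September 30, 2000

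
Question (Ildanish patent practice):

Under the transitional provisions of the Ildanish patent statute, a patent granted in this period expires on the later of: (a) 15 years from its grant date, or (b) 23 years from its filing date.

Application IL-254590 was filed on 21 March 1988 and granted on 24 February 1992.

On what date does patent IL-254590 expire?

March 21, 2011

(a) grant + 15 years → 24 February 2007.
(b) filing + 23 years → 21 March 2011.
Later of the two: 21 March 2011.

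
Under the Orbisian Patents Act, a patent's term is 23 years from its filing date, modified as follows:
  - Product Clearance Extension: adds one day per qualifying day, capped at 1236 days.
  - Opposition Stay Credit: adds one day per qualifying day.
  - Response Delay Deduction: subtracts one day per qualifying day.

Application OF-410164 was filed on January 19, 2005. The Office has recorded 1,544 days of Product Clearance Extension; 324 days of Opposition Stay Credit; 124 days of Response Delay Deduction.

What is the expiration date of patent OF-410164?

Base term: filing date + 23 years → 19 January 2028.
Product Clearance Extension: 1544 days claimed exceeds the 1236-day cap, so +1236 days → 8 June 2031.
Opposition Stay Credit: +324 days → 27 April 2032.
Response Delay Deduction: −124 days → 25 December 2031.

2031-12-25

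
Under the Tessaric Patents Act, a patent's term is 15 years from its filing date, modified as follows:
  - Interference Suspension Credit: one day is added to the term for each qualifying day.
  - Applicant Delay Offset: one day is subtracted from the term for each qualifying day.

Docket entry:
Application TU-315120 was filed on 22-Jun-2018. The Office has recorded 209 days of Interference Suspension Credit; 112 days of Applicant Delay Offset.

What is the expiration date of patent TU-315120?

September 27, 2033

Base term: filing date + 15 years → 22 June 2033.
Interference Suspension Credit: +209 days → 17 January 2034.
Applicant Delay Offset: −112 days → 27 September 2033.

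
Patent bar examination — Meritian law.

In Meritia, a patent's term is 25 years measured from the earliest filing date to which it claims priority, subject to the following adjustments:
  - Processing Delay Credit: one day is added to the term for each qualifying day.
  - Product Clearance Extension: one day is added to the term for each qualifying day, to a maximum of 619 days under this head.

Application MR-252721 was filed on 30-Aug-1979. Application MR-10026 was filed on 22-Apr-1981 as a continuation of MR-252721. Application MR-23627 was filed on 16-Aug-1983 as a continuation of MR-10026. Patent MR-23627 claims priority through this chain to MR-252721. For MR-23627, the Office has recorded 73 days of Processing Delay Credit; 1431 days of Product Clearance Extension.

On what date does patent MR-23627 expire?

July 23, 2006

Earliest priority filing: 30 August 1979.
Base term: 30 August 1979 + 25 years → 30 August 2004.
Processing Delay Credit: +73 days → 11 November 2004.
Product Clearance Extension: 1431 days claimed exceeds the 619-day cap, so +619 days → 23 July 2006.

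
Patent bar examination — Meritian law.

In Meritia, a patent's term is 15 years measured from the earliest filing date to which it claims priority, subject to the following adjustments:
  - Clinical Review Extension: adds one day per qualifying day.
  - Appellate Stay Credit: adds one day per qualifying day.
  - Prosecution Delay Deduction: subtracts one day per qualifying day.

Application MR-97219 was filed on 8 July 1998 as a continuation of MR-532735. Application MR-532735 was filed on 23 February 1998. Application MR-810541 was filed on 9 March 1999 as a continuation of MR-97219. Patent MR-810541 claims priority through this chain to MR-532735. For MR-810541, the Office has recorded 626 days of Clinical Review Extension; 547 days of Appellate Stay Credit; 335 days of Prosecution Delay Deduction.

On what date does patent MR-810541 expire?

Earliest priority filing: 23 February 1998.
Base term: 23 February 1998 + 15 years → 23 February 2013.
Clinical Review Extension: +626 days → 11 November 2014.
Appellate Stay Credit: +547 days → 11 May 2016.
Prosecution Delay Deduction: −335 days → 11 June 2015.

2015-06-11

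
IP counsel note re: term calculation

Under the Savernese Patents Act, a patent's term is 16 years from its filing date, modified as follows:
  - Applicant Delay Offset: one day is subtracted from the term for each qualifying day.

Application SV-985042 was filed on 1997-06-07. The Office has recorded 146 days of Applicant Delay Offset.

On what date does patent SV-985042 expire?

2013-01-12

Base term: filing date + 16 years → 7 June 2013.
Applicant Delay Offset: −146 days → 12 January 2013.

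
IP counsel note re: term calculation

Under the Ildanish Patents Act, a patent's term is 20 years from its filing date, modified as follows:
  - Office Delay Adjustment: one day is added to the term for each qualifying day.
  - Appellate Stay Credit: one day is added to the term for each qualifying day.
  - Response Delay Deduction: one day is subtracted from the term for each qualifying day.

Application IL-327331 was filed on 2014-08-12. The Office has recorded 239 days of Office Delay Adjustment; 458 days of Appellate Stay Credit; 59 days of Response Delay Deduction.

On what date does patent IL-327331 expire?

2036-05-11

Base term: filing date + 20 years → 12 August 2034.
Office Delay Adjustment: +239 days → 8 April 2035.
Appellate Stay Credit: +458 days → 9 July 2036.
Response Delay Deduction: −59 days → 11 May 2036.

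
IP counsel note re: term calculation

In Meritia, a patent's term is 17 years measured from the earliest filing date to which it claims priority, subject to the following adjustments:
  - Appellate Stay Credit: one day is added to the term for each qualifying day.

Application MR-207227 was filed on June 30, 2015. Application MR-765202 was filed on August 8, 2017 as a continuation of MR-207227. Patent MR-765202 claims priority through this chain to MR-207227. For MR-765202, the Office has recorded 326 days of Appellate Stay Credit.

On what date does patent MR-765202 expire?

Earliest priority filing: 30 June 2015.
Base term: 30 June 2015 + 17 years → 30 June 2032.
Appellate Stay Credit: +326 days → 22 May 2033.

2033-05-22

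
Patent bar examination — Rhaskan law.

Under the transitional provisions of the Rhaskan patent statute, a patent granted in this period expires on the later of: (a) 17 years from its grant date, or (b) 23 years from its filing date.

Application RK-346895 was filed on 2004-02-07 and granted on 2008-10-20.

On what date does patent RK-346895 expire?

2027-02-07

(a) grant + 17 years → 20 October 2025.
(b) filing + 23 years → 7 February 2027.
Later of the two: 7 February 2027.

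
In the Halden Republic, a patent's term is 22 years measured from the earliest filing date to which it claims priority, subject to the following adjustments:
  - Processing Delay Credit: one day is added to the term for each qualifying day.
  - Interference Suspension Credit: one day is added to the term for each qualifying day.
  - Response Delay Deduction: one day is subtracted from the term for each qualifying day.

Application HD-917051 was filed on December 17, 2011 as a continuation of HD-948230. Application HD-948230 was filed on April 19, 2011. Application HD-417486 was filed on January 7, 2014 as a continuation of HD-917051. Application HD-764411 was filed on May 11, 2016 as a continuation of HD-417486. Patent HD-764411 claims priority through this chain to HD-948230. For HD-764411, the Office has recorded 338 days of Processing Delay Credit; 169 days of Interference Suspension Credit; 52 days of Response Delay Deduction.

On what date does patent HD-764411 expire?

Earliest priority filing: 19 April 2011.
Base term: 19 April 2011 + 22 years → 19 April 2033.
Processing Delay Credit: +338 days → 23 March 2034.
Interference Suspension Credit: +169 days → 8 September 2034.
Response Delay Deduction: −52 days → 18 July 2034.

2034-07-18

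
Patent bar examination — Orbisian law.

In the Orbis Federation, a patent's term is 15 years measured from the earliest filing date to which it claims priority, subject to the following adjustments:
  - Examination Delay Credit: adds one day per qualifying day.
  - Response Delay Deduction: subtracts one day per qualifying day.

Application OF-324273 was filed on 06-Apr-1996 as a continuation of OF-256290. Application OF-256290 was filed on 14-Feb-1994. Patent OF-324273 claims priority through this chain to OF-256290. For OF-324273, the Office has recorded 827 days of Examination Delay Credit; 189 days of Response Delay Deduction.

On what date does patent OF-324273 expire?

Earliest priority filing: 14 February 1994.
Base term: 14 February 1994 + 15 years → 14 February 2009.
Examination Delay Credit: +827 days → 22 May 2011.
Response Delay Deduction: −189 days → 14 November 2010.

November 14, 2010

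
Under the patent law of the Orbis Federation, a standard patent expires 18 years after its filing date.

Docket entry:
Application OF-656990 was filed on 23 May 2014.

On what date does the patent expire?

Filing date + 18 years → 23 May 2032.

2032-05-23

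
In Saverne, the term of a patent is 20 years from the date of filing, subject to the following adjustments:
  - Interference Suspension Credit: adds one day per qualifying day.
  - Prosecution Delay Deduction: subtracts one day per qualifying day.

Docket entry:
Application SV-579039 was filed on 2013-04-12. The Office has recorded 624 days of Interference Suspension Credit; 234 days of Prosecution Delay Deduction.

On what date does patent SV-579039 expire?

Base term: filing date + 20 years → 12 April 2033.
Interference Suspension Credit: +624 days → 27 December 2034.
Prosecution Delay Deduction: −234 days → 7 May 2034.

2034-05-07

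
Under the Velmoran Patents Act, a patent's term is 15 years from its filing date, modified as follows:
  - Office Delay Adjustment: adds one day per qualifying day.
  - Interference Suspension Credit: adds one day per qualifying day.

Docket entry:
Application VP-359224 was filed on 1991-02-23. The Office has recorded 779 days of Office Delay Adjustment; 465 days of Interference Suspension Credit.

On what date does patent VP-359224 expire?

July 21, 2009

Base term: filing date + 15 years → 23 February 2006.
Office Delay Adjustment: +779 days → 12 April 2008.
Interference Suspension Credit: +465 days → 21 July 2009.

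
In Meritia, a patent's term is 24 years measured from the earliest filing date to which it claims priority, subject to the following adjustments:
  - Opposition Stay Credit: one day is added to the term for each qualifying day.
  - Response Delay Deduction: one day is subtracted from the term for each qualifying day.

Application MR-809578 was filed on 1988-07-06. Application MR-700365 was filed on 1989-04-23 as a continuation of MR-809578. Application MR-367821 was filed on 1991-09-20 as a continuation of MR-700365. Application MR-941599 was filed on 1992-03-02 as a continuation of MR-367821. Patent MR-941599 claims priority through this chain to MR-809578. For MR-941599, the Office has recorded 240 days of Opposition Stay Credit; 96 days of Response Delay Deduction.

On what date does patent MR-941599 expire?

Earliest priority filing: 6 July 1988.
Base term: 6 July 1988 + 24 years → 6 July 2012.
Opposition Stay Credit: +240 days → 3 March 2013.
Response Delay Deduction: −96 days → 27 November 2012.

2012-11-27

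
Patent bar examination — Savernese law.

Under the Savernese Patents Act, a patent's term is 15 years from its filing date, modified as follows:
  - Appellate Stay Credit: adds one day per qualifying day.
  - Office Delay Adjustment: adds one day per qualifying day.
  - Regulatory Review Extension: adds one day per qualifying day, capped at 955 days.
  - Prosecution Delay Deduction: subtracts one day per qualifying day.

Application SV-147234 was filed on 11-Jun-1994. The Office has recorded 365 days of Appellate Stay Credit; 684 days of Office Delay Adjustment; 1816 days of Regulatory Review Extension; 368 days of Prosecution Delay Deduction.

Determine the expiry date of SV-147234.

December 3, 2013

Base term: filing date + 15 years → 11 June 2009.
Appellate Stay Credit: +365 days → 11 June 2010.
Office Delay Adjustment: +684 days → 25 April 2012.
Regulatory Review Extension: 1816 days claimed exceeds the 955-day cap, so +955 days → 6 December 2014.
Prosecution Delay Deduction: −368 days → 3 December 2013.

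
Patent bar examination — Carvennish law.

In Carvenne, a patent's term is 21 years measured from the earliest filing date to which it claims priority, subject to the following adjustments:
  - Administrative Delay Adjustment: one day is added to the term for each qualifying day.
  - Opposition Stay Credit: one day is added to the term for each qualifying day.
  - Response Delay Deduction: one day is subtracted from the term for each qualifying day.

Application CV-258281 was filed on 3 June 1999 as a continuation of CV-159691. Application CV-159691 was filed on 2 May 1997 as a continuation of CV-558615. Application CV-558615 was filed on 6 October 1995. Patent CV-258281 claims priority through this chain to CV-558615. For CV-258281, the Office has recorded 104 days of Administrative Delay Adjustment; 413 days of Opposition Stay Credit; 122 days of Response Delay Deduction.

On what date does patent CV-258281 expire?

Earliest priority filing: 6 October 1995.
Base term: 6 October 1995 + 21 years → 6 October 2016.
Administrative Delay Adjustment: +104 days → 18 January 2017.
Opposition Stay Credit: +413 days → 7 March 2018.
Response Delay Deduction: −122 days → 5 November 2017.

November 5, 2017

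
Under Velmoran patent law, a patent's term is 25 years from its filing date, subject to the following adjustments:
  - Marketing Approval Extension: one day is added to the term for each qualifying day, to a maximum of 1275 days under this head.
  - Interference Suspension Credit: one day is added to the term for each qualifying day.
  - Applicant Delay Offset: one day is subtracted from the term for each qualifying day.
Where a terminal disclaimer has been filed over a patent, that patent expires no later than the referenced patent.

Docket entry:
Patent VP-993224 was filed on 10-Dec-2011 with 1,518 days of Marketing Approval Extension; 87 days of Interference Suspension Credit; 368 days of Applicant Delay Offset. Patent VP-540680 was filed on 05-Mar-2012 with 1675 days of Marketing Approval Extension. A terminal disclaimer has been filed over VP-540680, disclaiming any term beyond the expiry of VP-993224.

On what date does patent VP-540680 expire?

2039-08-31

Natural term of VP-540680:
  Base: filing + 25 years → 5 March 2037.
  Marketing Approval Extension: 1675 days claimed exceeds the 1275-day cap, so +1275 days → 31 August 2040.
Expiry of referenced patent VP-993224:
  Base: filing + 25 years → 10 December 2036.
  Marketing Approval Extension: 1518 days claimed exceeds the 1275-day cap, so +1275 days → 7 June 2040.
  Interference Suspension Credit: +87 days → 2 September 2040.
  Applicant Delay Offset: −368 days → 31 August 2039.
Terminal disclaimer: VP-540680 expires on the earlier of 31 August 2040 and 31 August 2039.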